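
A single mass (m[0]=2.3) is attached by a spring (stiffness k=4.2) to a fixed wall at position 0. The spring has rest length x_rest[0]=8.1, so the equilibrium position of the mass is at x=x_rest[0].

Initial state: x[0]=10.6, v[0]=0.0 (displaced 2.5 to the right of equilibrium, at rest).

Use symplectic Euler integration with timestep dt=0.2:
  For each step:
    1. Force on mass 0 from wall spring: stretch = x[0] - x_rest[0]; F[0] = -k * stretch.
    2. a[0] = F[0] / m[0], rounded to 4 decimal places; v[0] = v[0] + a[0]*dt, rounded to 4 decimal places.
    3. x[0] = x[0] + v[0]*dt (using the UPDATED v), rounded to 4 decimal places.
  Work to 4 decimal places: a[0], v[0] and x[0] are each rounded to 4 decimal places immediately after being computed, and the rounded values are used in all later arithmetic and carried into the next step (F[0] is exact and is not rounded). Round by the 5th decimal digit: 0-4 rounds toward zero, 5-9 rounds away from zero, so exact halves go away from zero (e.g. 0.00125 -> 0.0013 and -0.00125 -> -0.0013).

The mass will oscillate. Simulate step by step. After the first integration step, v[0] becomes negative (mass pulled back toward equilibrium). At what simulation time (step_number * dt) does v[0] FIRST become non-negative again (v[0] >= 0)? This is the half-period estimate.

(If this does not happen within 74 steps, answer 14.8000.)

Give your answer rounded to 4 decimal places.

Answer: 2.4000

Derivation:
Step 0: x=[10.6000] v=[0.0000]
Step 1: x=[10.4174] v=[-0.9130]
Step 2: x=[10.0655] v=[-1.7594]
Step 3: x=[9.5701] v=[-2.4772]
Step 4: x=[8.9673] v=[-3.0141]
Step 5: x=[8.3011] v=[-3.3309]
Step 6: x=[7.6202] v=[-3.4043]
Step 7: x=[6.9744] v=[-3.2291]
Step 8: x=[6.4108] v=[-2.8180]
Step 9: x=[5.9706] v=[-2.2011]
Step 10: x=[5.6859] v=[-1.4234]
Step 11: x=[5.5776] v=[-0.5417]
Step 12: x=[5.6535] v=[0.3795]
First v>=0 after going negative at step 12, time=2.4000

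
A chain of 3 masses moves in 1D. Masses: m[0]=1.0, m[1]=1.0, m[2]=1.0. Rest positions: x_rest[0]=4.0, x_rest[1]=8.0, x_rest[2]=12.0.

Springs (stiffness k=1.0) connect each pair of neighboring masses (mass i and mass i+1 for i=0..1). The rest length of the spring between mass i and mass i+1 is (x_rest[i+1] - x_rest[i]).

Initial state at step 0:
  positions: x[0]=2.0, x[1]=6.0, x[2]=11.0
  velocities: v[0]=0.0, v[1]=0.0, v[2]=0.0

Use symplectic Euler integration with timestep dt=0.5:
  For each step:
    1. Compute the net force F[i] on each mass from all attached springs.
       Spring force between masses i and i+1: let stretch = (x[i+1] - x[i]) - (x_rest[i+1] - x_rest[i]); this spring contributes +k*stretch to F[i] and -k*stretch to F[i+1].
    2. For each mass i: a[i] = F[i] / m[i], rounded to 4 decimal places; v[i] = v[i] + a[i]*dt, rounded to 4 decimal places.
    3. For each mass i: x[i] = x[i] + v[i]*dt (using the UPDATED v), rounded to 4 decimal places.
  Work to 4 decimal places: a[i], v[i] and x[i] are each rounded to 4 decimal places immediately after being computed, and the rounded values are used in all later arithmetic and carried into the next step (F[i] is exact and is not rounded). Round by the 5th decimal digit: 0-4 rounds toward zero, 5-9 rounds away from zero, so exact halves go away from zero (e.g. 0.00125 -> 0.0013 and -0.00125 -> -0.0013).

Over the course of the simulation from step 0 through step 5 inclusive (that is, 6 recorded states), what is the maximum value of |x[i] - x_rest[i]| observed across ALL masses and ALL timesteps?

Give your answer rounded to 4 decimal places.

Answer: 2.1172

Derivation:
Step 0: x=[2.0000 6.0000 11.0000] v=[0.0000 0.0000 0.0000]
Step 1: x=[2.0000 6.2500 10.7500] v=[0.0000 0.5000 -0.5000]
Step 2: x=[2.0625 6.5625 10.3750] v=[0.1250 0.6250 -0.7500]
Step 3: x=[2.2500 6.7032 10.0469] v=[0.3750 0.2813 -0.6563]
Step 4: x=[2.5508 6.5665 9.8828] v=[0.6016 -0.2735 -0.3282]
Step 5: x=[2.8556 6.2549 9.8897] v=[0.6095 -0.6232 0.0137]
Max displacement = 2.1172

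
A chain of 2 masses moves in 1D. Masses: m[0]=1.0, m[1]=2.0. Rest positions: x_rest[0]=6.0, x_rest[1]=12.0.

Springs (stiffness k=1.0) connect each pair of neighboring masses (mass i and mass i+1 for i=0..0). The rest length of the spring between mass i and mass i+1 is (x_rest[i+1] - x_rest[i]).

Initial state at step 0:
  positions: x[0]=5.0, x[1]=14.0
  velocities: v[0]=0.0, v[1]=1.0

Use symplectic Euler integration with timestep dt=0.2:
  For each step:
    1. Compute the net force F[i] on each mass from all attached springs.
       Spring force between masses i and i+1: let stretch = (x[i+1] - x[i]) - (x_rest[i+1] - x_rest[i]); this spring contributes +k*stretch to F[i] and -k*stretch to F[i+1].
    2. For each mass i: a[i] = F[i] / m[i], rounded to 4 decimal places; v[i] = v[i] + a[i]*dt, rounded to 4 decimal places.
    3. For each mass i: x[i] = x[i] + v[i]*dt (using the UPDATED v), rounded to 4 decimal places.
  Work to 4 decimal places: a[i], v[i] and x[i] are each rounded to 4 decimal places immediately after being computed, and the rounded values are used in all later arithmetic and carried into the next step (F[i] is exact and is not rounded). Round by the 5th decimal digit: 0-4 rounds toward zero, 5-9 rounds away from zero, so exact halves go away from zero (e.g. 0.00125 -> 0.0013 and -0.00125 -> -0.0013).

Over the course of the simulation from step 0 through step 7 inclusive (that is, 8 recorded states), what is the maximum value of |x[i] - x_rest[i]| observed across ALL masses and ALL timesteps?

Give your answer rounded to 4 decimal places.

Step 0: x=[5.0000 14.0000] v=[0.0000 1.0000]
Step 1: x=[5.1200 14.1400] v=[0.6000 0.7000]
Step 2: x=[5.3608 14.2196] v=[1.2040 0.3980]
Step 3: x=[5.7160 14.2420] v=[1.7758 0.1121]
Step 4: x=[6.1722 14.2139] v=[2.2810 -0.1405]
Step 5: x=[6.7101 14.1450] v=[2.6893 -0.3447]
Step 6: x=[7.3054 14.0474] v=[2.9763 -0.4882]
Step 7: x=[7.9303 13.9349] v=[3.1247 -0.5624]
Max displacement = 2.2420

Answer: 2.2420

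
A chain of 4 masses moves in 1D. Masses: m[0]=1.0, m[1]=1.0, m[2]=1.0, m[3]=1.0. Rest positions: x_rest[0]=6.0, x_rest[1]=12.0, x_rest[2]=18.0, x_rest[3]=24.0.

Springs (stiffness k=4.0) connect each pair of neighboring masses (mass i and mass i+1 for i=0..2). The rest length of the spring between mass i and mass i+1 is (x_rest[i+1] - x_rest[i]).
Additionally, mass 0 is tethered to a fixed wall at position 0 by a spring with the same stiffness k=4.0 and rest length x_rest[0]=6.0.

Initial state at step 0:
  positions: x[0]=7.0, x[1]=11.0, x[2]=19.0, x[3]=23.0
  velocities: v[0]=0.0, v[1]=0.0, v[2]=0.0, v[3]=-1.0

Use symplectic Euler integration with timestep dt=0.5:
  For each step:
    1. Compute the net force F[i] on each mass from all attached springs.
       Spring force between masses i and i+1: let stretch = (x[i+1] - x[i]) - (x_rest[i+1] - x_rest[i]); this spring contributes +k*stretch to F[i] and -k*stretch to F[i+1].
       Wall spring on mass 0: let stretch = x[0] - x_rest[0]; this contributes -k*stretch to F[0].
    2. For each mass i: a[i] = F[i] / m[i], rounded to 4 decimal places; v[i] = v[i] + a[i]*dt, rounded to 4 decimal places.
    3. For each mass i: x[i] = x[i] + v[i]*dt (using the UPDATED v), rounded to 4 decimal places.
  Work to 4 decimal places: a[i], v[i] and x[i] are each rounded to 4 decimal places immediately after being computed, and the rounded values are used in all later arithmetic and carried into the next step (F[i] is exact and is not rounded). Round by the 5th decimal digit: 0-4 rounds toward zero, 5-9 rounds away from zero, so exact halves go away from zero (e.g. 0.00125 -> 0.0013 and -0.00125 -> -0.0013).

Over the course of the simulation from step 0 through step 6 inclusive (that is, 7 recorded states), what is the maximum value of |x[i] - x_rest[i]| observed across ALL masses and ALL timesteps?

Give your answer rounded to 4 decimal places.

Step 0: x=[7.0000 11.0000 19.0000 23.0000] v=[0.0000 0.0000 0.0000 -1.0000]
Step 1: x=[4.0000 15.0000 15.0000 24.5000] v=[-6.0000 8.0000 -8.0000 3.0000]
Step 2: x=[8.0000 8.0000 20.5000 22.5000] v=[8.0000 -14.0000 11.0000 -4.0000]
Step 3: x=[4.0000 13.5000 15.5000 24.5000] v=[-8.0000 11.0000 -10.0000 4.0000]
Step 4: x=[5.5000 11.5000 17.5000 23.5000] v=[3.0000 -4.0000 4.0000 -2.0000]
Step 5: x=[7.5000 9.5000 19.5000 22.5000] v=[4.0000 -4.0000 4.0000 -2.0000]
Step 6: x=[4.0000 15.5000 14.5000 24.5000] v=[-7.0000 12.0000 -10.0000 4.0000]
Max displacement = 4.0000

Answer: 4.0000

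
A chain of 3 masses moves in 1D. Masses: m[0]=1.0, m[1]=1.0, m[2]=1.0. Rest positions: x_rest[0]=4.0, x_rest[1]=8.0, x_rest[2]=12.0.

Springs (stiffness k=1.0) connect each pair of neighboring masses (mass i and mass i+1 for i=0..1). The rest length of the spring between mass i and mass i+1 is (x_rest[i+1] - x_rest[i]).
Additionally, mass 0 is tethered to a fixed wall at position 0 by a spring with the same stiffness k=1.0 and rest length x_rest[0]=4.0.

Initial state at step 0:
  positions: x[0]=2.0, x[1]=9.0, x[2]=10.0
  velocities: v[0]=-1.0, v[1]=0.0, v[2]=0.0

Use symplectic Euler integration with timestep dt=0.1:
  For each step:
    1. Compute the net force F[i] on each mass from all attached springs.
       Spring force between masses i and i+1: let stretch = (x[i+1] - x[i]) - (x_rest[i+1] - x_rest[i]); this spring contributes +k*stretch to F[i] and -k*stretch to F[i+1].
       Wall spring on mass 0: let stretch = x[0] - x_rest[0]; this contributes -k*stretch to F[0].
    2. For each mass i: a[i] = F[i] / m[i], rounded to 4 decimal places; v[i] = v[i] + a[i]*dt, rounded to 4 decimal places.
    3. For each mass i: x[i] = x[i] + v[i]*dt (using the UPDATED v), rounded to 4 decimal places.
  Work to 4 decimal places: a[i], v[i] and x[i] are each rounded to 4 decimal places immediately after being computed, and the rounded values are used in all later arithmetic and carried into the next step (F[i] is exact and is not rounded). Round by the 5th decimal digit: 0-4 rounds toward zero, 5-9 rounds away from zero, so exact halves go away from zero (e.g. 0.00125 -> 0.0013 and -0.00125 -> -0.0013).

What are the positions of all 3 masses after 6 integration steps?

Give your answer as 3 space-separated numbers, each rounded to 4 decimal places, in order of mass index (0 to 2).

Step 0: x=[2.0000 9.0000 10.0000] v=[-1.0000 0.0000 0.0000]
Step 1: x=[1.9500 8.9400 10.0300] v=[-0.5000 -0.6000 0.3000]
Step 2: x=[1.9504 8.8210 10.0891] v=[0.0040 -1.1900 0.5910]
Step 3: x=[2.0000 8.6460 10.1755] v=[0.4960 -1.7503 0.8642]
Step 4: x=[2.0961 8.4198 10.2866] v=[0.9606 -2.2620 1.1113]
Step 5: x=[2.2344 8.1490 10.4191] v=[1.3834 -2.7077 1.3246]
Step 6: x=[2.4095 7.8418 10.5689] v=[1.7514 -3.0722 1.4976]

Answer: 2.4095 7.8418 10.5689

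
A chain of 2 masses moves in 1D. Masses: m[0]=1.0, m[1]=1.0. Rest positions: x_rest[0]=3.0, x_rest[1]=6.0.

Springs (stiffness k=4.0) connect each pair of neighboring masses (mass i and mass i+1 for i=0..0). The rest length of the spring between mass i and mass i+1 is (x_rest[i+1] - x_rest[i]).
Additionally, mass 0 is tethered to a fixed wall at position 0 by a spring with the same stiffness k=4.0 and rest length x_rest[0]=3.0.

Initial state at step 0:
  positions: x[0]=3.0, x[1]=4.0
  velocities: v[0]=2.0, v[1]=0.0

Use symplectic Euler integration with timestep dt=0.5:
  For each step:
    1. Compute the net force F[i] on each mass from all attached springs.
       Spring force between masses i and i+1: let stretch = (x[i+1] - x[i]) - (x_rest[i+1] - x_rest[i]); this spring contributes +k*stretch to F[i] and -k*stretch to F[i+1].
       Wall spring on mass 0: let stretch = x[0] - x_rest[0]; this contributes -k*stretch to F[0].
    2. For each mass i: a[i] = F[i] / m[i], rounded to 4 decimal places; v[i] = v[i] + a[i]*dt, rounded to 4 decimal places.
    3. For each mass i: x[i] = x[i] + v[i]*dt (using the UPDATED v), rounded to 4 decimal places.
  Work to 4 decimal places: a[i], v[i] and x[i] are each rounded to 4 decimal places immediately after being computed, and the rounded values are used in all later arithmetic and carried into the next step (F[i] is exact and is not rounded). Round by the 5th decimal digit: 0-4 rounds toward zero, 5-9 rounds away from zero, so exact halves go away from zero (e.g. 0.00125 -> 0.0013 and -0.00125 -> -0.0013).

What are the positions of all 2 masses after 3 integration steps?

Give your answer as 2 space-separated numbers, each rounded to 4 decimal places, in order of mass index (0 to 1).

Step 0: x=[3.0000 4.0000] v=[2.0000 0.0000]
Step 1: x=[2.0000 6.0000] v=[-2.0000 4.0000]
Step 2: x=[3.0000 7.0000] v=[2.0000 2.0000]
Step 3: x=[5.0000 7.0000] v=[4.0000 0.0000]

Answer: 5.0000 7.0000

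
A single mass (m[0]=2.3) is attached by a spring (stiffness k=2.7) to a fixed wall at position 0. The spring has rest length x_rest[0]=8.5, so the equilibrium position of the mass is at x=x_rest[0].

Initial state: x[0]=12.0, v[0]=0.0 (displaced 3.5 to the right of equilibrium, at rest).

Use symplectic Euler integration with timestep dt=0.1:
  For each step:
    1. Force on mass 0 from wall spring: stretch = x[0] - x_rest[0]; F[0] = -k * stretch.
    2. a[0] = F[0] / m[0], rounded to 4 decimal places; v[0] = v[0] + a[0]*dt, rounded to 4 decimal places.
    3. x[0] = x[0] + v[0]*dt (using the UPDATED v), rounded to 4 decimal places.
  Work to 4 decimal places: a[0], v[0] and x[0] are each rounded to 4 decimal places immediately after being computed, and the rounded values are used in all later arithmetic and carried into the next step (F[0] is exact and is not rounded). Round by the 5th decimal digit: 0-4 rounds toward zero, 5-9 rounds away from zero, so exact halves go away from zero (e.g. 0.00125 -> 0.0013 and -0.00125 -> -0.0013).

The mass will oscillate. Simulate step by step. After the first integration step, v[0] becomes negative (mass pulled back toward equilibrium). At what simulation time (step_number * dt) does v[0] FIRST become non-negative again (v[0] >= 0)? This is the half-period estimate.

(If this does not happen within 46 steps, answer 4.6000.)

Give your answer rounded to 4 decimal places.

Step 0: x=[12.0000] v=[0.0000]
Step 1: x=[11.9589] v=[-0.4109]
Step 2: x=[11.8772] v=[-0.8169]
Step 3: x=[11.7559] v=[-1.2134]
Step 4: x=[11.5963] v=[-1.5956]
Step 5: x=[11.4004] v=[-1.9591]
Step 6: x=[11.1704] v=[-2.2996]
Step 7: x=[10.9091] v=[-2.6131]
Step 8: x=[10.6195] v=[-2.8959]
Step 9: x=[10.3050] v=[-3.1447]
Step 10: x=[9.9693] v=[-3.3566]
Step 11: x=[9.6164] v=[-3.5291]
Step 12: x=[9.2504] v=[-3.6602]
Step 13: x=[8.8756] v=[-3.7483]
Step 14: x=[8.4964] v=[-3.7924]
Step 15: x=[8.1172] v=[-3.7920]
Step 16: x=[7.7425] v=[-3.7471]
Step 17: x=[7.3767] v=[-3.6582]
Step 18: x=[7.0241] v=[-3.5263]
Step 19: x=[6.6888] v=[-3.3530]
Step 20: x=[6.3748] v=[-3.1404]
Step 21: x=[6.0857] v=[-2.8909]
Step 22: x=[5.8250] v=[-2.6075]
Step 23: x=[5.5957] v=[-2.2935]
Step 24: x=[5.4004] v=[-1.9526]
Step 25: x=[5.2415] v=[-1.5887]
Step 26: x=[5.1209] v=[-1.2062]
Step 27: x=[5.0400] v=[-0.8095]
Step 28: x=[4.9997] v=[-0.4033]
Step 29: x=[5.0005] v=[0.0076]
First v>=0 after going negative at step 29, time=2.9000

Answer: 2.9000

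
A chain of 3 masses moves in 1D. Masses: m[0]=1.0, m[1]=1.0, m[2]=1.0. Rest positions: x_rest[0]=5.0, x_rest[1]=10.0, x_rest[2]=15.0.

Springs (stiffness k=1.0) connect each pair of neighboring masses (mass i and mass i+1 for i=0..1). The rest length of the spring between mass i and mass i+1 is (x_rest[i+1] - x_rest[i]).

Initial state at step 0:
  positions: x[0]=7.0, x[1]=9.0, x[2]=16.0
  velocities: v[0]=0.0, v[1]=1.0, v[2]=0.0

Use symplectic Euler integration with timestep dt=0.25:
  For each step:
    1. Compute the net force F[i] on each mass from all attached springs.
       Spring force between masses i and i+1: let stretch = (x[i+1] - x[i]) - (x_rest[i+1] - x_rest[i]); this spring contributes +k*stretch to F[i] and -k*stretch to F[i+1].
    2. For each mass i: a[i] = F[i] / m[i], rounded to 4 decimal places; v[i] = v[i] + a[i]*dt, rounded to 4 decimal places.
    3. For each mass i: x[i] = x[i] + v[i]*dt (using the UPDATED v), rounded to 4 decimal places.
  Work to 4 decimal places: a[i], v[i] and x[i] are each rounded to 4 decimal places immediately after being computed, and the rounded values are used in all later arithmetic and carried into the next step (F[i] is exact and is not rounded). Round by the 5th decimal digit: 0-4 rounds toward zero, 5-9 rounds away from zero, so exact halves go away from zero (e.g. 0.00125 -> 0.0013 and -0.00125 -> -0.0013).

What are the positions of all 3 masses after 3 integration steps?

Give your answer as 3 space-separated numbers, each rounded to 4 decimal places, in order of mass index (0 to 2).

Answer: 6.0852 11.2239 15.4410

Derivation:
Step 0: x=[7.0000 9.0000 16.0000] v=[0.0000 1.0000 0.0000]
Step 1: x=[6.8125 9.5625 15.8750] v=[-0.7500 2.2500 -0.5000]
Step 2: x=[6.4844 10.3477 15.6680] v=[-1.3125 3.1406 -0.8281]
Step 3: x=[6.0852 11.2239 15.4410] v=[-1.5967 3.5049 -0.9082]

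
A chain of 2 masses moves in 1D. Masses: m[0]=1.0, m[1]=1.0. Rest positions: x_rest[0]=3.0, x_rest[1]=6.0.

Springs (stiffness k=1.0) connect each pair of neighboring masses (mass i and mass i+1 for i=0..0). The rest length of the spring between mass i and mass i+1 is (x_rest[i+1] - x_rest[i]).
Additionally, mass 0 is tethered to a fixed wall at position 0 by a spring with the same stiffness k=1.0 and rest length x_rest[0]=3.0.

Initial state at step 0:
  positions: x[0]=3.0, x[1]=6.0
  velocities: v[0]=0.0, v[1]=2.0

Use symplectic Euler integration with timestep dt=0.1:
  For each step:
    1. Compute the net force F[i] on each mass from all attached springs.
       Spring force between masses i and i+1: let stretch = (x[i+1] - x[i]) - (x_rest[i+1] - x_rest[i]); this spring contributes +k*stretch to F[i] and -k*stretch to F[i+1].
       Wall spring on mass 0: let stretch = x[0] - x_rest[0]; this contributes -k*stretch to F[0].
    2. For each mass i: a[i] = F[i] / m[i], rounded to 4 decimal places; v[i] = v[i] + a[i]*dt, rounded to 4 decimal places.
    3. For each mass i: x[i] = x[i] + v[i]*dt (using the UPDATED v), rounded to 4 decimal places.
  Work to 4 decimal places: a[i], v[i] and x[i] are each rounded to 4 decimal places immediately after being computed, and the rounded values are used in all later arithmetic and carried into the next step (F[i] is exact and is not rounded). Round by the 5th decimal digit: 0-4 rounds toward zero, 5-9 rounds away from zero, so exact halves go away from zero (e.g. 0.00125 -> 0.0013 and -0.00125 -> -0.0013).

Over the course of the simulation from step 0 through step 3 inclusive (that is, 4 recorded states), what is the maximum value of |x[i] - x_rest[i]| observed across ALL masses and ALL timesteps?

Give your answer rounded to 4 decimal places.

Step 0: x=[3.0000 6.0000] v=[0.0000 2.0000]
Step 1: x=[3.0000 6.2000] v=[0.0000 2.0000]
Step 2: x=[3.0020 6.3980] v=[0.0200 1.9800]
Step 3: x=[3.0079 6.5920] v=[0.0594 1.9404]
Max displacement = 0.5920

Answer: 0.5920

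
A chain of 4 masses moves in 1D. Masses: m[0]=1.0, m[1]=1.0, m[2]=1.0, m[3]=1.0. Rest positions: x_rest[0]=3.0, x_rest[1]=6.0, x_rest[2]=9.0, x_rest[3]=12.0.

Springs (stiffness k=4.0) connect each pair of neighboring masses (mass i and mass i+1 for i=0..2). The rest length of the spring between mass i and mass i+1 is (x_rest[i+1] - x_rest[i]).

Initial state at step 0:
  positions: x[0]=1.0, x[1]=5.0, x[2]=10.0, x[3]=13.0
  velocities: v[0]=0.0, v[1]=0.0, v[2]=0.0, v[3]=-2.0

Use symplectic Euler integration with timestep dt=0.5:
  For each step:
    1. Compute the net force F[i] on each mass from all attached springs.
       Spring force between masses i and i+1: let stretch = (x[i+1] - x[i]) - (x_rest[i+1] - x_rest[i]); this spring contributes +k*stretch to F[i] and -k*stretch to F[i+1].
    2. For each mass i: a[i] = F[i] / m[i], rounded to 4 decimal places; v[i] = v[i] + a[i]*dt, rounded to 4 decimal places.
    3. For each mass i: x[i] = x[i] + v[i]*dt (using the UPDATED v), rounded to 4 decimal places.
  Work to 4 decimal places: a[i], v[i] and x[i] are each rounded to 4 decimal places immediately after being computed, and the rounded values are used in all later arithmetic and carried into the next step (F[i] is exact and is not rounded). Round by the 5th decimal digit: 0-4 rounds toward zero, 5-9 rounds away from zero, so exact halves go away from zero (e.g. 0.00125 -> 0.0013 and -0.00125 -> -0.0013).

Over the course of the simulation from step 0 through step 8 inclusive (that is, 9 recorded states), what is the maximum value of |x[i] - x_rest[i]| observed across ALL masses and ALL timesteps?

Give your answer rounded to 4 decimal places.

Step 0: x=[1.0000 5.0000 10.0000 13.0000] v=[0.0000 0.0000 0.0000 -2.0000]
Step 1: x=[2.0000 6.0000 8.0000 12.0000] v=[2.0000 2.0000 -4.0000 -2.0000]
Step 2: x=[4.0000 5.0000 8.0000 10.0000] v=[4.0000 -2.0000 0.0000 -4.0000]
Step 3: x=[4.0000 6.0000 7.0000 9.0000] v=[0.0000 2.0000 -2.0000 -2.0000]
Step 4: x=[3.0000 6.0000 7.0000 9.0000] v=[-2.0000 0.0000 0.0000 0.0000]
Step 5: x=[2.0000 4.0000 8.0000 10.0000] v=[-2.0000 -4.0000 2.0000 2.0000]
Step 6: x=[0.0000 4.0000 7.0000 12.0000] v=[-4.0000 0.0000 -2.0000 4.0000]
Step 7: x=[-1.0000 3.0000 8.0000 12.0000] v=[-2.0000 -2.0000 2.0000 0.0000]
Step 8: x=[-1.0000 3.0000 8.0000 11.0000] v=[0.0000 0.0000 0.0000 -2.0000]
Max displacement = 4.0000

Answer: 4.0000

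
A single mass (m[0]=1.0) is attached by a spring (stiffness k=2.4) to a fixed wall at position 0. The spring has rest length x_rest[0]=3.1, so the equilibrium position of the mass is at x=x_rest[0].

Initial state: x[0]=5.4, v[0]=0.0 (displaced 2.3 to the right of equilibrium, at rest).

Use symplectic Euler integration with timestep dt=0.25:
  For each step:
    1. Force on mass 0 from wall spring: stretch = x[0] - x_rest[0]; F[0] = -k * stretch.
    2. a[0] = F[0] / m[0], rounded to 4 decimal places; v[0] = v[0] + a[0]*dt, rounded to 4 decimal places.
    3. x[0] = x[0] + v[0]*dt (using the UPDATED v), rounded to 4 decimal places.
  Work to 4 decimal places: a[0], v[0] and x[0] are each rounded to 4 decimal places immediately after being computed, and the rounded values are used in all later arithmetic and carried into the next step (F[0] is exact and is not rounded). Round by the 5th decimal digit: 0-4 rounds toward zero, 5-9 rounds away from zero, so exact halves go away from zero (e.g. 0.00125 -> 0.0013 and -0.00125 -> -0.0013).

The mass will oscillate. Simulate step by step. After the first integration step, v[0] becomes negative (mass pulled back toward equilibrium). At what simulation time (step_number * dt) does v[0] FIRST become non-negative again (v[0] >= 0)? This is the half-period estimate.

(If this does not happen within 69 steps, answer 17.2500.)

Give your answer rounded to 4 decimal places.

Step 0: x=[5.4000] v=[0.0000]
Step 1: x=[5.0550] v=[-1.3800]
Step 2: x=[4.4168] v=[-2.5530]
Step 3: x=[3.5810] v=[-3.3431]
Step 4: x=[2.6731] v=[-3.6317]
Step 5: x=[1.8292] v=[-3.3756]
Step 6: x=[1.1759] v=[-2.6131]
Step 7: x=[0.8112] v=[-1.4587]
Step 8: x=[0.7899] v=[-0.0854]
Step 9: x=[1.1151] v=[1.3007]
First v>=0 after going negative at step 9, time=2.2500

Answer: 2.2500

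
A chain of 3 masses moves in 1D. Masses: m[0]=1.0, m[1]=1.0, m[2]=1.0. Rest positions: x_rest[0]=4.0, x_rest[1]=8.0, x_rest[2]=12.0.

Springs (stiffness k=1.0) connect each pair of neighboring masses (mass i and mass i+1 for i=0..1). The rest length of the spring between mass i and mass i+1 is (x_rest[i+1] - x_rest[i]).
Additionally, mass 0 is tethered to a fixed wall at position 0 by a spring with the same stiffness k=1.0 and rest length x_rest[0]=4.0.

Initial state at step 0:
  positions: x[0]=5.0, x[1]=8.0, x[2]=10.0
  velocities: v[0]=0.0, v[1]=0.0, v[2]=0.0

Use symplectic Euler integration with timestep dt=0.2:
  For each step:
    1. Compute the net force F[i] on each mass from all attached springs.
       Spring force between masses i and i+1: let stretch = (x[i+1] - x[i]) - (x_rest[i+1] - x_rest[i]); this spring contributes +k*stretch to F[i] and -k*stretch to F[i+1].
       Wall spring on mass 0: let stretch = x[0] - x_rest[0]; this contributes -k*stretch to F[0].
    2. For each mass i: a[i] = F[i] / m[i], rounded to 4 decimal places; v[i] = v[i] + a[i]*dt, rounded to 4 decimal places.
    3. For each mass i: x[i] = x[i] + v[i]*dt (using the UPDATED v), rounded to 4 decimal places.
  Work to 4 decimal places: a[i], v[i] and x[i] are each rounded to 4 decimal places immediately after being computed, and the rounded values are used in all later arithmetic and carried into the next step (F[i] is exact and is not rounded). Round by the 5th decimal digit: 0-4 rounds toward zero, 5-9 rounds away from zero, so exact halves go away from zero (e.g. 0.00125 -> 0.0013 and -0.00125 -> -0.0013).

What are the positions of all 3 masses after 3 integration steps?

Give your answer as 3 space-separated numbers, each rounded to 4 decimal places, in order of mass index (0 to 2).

Step 0: x=[5.0000 8.0000 10.0000] v=[0.0000 0.0000 0.0000]
Step 1: x=[4.9200 7.9600 10.0800] v=[-0.4000 -0.2000 0.4000]
Step 2: x=[4.7648 7.8832 10.2352] v=[-0.7760 -0.3840 0.7760]
Step 3: x=[4.5437 7.7757 10.4563] v=[-1.1053 -0.5373 1.1056]

Answer: 4.5437 7.7757 10.4563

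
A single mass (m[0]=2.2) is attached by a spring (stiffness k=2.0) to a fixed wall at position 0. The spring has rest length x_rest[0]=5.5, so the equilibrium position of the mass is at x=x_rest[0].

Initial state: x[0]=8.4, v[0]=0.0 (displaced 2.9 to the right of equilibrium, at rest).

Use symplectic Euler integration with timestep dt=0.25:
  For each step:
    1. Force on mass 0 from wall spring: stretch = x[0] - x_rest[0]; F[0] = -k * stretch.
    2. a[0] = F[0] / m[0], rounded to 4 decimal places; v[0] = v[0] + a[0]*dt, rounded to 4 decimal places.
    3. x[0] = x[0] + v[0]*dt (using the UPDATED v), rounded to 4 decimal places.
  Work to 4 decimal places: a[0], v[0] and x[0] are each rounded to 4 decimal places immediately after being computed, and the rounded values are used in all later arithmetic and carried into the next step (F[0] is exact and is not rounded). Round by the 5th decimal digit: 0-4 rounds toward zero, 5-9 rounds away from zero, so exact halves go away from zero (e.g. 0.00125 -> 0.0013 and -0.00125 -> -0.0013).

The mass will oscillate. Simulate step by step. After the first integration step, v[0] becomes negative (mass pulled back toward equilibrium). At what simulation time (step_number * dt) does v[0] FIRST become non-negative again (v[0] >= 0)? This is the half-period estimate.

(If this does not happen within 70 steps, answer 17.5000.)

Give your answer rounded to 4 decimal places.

Step 0: x=[8.4000] v=[0.0000]
Step 1: x=[8.2352] v=[-0.6591]
Step 2: x=[7.9150] v=[-1.2807]
Step 3: x=[7.4576] v=[-1.8296]
Step 4: x=[6.8890] v=[-2.2745]
Step 5: x=[6.2415] v=[-2.5902]
Step 6: x=[5.5518] v=[-2.7587]
Step 7: x=[4.8592] v=[-2.7705]
Step 8: x=[4.2030] v=[-2.6249]
Step 9: x=[3.6205] v=[-2.3301]
Step 10: x=[3.1448] v=[-1.9030]
Step 11: x=[2.8029] v=[-1.3677]
Step 12: x=[2.6142] v=[-0.7547]
Step 13: x=[2.5895] v=[-0.0988]
Step 14: x=[2.7302] v=[0.5627]
First v>=0 after going negative at step 14, time=3.5000

Answer: 3.5000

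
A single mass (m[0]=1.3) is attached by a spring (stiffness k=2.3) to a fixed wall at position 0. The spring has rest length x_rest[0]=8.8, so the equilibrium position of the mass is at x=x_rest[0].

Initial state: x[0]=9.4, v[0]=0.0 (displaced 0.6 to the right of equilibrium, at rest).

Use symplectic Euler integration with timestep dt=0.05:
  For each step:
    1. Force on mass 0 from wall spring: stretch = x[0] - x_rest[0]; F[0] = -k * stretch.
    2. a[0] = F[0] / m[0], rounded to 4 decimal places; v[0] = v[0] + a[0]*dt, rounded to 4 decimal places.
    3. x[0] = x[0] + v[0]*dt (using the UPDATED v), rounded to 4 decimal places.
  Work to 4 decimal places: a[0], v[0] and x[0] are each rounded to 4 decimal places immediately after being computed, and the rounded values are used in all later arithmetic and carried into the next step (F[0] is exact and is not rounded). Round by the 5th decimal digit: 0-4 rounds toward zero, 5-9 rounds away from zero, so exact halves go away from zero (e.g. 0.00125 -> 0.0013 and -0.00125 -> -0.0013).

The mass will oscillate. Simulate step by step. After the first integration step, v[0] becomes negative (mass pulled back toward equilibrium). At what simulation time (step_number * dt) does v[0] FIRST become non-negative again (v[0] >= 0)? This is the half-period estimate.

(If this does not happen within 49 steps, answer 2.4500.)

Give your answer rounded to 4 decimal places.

Answer: 2.4000

Derivation:
Step 0: x=[9.4000] v=[0.0000]
Step 1: x=[9.3973] v=[-0.0531]
Step 2: x=[9.3920] v=[-0.1059]
Step 3: x=[9.3841] v=[-0.1583]
Step 4: x=[9.3736] v=[-0.2100]
Step 5: x=[9.3606] v=[-0.2607]
Step 6: x=[9.3451] v=[-0.3103]
Step 7: x=[9.3272] v=[-0.3585]
Step 8: x=[9.3069] v=[-0.4051]
Step 9: x=[9.2844] v=[-0.4499]
Step 10: x=[9.2598] v=[-0.4928]
Step 11: x=[9.2331] v=[-0.5335]
Step 12: x=[9.2045] v=[-0.5718]
Step 13: x=[9.1741] v=[-0.6076]
Step 14: x=[9.1421] v=[-0.6407]
Step 15: x=[9.1086] v=[-0.6710]
Step 16: x=[9.0737] v=[-0.6983]
Step 17: x=[9.0376] v=[-0.7225]
Step 18: x=[9.0004] v=[-0.7435]
Step 19: x=[8.9623] v=[-0.7612]
Step 20: x=[8.9235] v=[-0.7756]
Step 21: x=[8.8842] v=[-0.7865]
Step 22: x=[8.8445] v=[-0.7940]
Step 23: x=[8.8046] v=[-0.7979]
Step 24: x=[8.7647] v=[-0.7983]
Step 25: x=[8.7249] v=[-0.7952]
Step 26: x=[8.6855] v=[-0.7886]
Step 27: x=[8.6466] v=[-0.7785]
Step 28: x=[8.6084] v=[-0.7649]
Step 29: x=[8.5710] v=[-0.7480]
Step 30: x=[8.5346] v=[-0.7277]
Step 31: x=[8.4994] v=[-0.7042]
Step 32: x=[8.4655] v=[-0.6776]
Step 33: x=[8.4331] v=[-0.6480]
Step 34: x=[8.4023] v=[-0.6155]
Step 35: x=[8.3733] v=[-0.5803]
Step 36: x=[8.3462] v=[-0.5426]
Step 37: x=[8.3211] v=[-0.5025]
Step 38: x=[8.2981] v=[-0.4601]
Step 39: x=[8.2773] v=[-0.4157]
Step 40: x=[8.2588] v=[-0.3695]
Step 41: x=[8.2427] v=[-0.3216]
Step 42: x=[8.2291] v=[-0.2723]
Step 43: x=[8.2180] v=[-0.2218]
Step 44: x=[8.2095] v=[-0.1703]
Step 45: x=[8.2036] v=[-0.1181]
Step 46: x=[8.2003] v=[-0.0653]
Step 47: x=[8.1997] v=[-0.0123]
Step 48: x=[8.2017] v=[0.0408]
First v>=0 after going negative at step 48, time=2.4000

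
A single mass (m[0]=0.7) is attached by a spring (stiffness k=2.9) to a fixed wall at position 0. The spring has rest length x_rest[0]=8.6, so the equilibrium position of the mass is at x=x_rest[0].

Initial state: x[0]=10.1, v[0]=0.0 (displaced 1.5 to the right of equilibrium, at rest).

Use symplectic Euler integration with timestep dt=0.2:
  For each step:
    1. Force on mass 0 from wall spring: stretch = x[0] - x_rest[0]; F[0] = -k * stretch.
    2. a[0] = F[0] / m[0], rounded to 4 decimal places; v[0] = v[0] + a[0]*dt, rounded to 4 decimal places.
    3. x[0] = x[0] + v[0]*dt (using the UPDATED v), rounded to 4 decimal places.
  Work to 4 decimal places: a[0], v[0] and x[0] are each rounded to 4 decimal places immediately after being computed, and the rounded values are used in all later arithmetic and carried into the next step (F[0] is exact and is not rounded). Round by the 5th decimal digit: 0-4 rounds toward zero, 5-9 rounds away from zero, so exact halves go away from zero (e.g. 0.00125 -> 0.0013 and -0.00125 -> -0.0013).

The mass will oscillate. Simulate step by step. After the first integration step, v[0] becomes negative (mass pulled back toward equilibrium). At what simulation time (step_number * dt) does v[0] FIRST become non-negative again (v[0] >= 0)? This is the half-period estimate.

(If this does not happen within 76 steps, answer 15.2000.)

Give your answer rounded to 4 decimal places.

Answer: 1.6000

Derivation:
Step 0: x=[10.1000] v=[0.0000]
Step 1: x=[9.8514] v=[-1.2429]
Step 2: x=[9.3954] v=[-2.2798]
Step 3: x=[8.8076] v=[-2.9388]
Step 4: x=[8.1854] v=[-3.1108]
Step 5: x=[7.6319] v=[-2.7673]
Step 6: x=[7.2389] v=[-1.9652]
Step 7: x=[7.0714] v=[-0.8374]
Step 8: x=[7.1572] v=[0.4292]
First v>=0 after going negative at step 8, time=1.6000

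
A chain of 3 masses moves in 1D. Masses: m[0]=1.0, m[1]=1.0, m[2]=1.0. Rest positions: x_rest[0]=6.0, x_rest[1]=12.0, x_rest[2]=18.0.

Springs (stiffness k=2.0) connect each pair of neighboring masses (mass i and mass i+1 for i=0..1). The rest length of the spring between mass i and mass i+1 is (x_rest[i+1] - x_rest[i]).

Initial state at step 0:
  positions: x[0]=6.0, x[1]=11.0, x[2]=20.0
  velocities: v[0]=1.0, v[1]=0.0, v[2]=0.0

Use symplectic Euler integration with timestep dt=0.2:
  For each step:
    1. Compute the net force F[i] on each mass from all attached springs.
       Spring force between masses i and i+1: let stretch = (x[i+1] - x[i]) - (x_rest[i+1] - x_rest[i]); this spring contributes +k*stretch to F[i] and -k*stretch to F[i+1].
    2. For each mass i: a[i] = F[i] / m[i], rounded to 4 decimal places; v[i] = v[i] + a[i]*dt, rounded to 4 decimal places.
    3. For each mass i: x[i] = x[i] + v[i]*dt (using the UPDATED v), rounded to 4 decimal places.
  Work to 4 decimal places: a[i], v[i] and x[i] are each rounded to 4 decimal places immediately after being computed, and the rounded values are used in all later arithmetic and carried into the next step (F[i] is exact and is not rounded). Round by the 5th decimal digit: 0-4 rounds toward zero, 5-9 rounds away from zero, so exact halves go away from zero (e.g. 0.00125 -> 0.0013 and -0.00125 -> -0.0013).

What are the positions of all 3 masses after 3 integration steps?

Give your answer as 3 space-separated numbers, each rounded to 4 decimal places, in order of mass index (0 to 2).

Step 0: x=[6.0000 11.0000 20.0000] v=[1.0000 0.0000 0.0000]
Step 1: x=[6.1200 11.3200 19.7600] v=[0.6000 1.6000 -1.2000]
Step 2: x=[6.1760 11.8992 19.3248] v=[0.2800 2.8960 -2.1760]
Step 3: x=[6.2099 12.6146 18.7756] v=[0.1693 3.5770 -2.7462]

Answer: 6.2099 12.6146 18.7756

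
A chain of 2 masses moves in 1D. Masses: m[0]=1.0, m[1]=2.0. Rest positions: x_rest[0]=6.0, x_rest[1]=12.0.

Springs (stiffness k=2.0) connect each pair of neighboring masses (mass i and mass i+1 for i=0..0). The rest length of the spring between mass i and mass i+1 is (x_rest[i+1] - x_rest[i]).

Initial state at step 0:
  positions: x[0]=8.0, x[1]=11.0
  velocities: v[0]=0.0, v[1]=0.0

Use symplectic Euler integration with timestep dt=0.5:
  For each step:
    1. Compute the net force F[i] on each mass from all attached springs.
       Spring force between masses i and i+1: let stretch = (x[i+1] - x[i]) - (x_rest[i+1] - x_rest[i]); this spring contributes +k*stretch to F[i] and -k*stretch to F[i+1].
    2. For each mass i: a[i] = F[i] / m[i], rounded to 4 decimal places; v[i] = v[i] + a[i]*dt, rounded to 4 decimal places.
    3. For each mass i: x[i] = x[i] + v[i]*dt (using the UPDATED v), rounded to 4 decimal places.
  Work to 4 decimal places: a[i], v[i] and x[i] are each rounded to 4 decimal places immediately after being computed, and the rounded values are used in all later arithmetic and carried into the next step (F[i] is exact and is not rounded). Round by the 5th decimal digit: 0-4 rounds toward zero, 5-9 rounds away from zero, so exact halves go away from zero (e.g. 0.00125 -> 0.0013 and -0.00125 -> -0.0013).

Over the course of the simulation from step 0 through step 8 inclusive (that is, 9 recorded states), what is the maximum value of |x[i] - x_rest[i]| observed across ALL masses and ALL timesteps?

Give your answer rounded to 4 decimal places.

Step 0: x=[8.0000 11.0000] v=[0.0000 0.0000]
Step 1: x=[6.5000 11.7500] v=[-3.0000 1.5000]
Step 2: x=[4.6250 12.6875] v=[-3.7500 1.8750]
Step 3: x=[3.7813 13.1094] v=[-1.6875 0.8438]
Step 4: x=[4.6016 12.6993] v=[1.6406 -0.8203]
Step 5: x=[6.4708 11.7647] v=[3.7383 -1.8692]
Step 6: x=[7.9869 11.0066] v=[3.0322 -1.5162]
Step 7: x=[8.0129 10.9936] v=[0.0519 -0.0261]
Step 8: x=[6.5292 11.7354] v=[-2.9674 1.4836]
Max displacement = 2.2187

Answer: 2.2187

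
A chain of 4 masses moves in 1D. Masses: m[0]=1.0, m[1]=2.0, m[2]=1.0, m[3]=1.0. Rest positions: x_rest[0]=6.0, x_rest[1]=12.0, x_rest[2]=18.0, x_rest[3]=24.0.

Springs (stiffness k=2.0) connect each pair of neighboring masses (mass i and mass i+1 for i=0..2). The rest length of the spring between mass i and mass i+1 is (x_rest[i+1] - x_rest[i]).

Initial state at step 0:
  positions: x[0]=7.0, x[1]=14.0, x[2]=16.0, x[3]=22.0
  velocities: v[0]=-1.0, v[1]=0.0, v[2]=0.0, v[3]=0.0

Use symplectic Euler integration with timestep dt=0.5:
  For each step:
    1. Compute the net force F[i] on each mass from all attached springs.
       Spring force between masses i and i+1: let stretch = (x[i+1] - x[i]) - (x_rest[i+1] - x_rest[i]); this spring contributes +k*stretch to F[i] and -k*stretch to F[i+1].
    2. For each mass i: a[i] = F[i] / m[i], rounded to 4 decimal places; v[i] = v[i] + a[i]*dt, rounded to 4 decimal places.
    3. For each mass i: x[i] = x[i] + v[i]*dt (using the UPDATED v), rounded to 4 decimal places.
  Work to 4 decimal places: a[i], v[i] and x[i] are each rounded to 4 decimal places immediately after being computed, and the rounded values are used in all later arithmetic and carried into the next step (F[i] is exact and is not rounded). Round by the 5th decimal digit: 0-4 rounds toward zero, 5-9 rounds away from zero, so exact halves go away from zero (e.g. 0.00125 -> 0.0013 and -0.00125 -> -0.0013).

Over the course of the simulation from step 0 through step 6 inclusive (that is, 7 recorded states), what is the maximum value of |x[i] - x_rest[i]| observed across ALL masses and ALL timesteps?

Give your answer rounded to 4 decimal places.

Answer: 3.0625

Derivation:
Step 0: x=[7.0000 14.0000 16.0000 22.0000] v=[-1.0000 0.0000 0.0000 0.0000]
Step 1: x=[7.0000 12.7500 18.0000 22.0000] v=[0.0000 -2.5000 4.0000 0.0000]
Step 2: x=[6.8750 11.3750 19.3750 23.0000] v=[-0.2500 -2.7500 2.7500 2.0000]
Step 3: x=[6.0000 10.8750 18.5625 25.1875] v=[-1.7500 -1.0000 -1.6250 4.3750]
Step 4: x=[4.5625 11.0782 17.2188 27.0625] v=[-2.8750 0.4063 -2.6875 3.7500]
Step 5: x=[3.3829 11.1876 17.7266 27.0157] v=[-2.3593 0.2188 1.0156 -0.0937]
Step 6: x=[3.1056 10.9806 19.6095 25.3243] v=[-0.5546 -0.4141 3.7657 -3.3828]
Max displacement = 3.0625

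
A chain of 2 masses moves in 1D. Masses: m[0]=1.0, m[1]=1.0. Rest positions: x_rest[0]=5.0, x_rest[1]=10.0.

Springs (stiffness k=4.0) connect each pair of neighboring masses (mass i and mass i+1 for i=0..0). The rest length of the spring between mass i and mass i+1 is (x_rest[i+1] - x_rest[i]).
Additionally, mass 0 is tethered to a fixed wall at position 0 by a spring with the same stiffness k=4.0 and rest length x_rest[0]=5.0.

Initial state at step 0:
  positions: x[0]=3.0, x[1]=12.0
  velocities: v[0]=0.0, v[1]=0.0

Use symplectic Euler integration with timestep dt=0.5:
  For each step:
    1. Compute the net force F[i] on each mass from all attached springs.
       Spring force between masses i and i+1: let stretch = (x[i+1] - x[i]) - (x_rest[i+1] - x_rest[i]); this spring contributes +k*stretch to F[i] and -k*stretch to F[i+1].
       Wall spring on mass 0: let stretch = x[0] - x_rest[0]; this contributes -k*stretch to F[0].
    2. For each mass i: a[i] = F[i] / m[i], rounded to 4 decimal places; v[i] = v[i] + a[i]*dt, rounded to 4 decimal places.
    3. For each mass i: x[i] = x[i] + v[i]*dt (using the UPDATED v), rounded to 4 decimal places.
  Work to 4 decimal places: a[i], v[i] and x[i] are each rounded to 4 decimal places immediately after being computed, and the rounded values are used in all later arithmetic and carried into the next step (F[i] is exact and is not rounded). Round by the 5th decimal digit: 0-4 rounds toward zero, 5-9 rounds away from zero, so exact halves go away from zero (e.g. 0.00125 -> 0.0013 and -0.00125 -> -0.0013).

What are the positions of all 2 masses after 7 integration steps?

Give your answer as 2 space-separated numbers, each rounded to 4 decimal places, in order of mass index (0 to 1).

Step 0: x=[3.0000 12.0000] v=[0.0000 0.0000]
Step 1: x=[9.0000 8.0000] v=[12.0000 -8.0000]
Step 2: x=[5.0000 10.0000] v=[-8.0000 4.0000]
Step 3: x=[1.0000 12.0000] v=[-8.0000 4.0000]
Step 4: x=[7.0000 8.0000] v=[12.0000 -8.0000]
Step 5: x=[7.0000 8.0000] v=[0.0000 0.0000]
Step 6: x=[1.0000 12.0000] v=[-12.0000 8.0000]
Step 7: x=[5.0000 10.0000] v=[8.0000 -4.0000]

Answer: 5.0000 10.0000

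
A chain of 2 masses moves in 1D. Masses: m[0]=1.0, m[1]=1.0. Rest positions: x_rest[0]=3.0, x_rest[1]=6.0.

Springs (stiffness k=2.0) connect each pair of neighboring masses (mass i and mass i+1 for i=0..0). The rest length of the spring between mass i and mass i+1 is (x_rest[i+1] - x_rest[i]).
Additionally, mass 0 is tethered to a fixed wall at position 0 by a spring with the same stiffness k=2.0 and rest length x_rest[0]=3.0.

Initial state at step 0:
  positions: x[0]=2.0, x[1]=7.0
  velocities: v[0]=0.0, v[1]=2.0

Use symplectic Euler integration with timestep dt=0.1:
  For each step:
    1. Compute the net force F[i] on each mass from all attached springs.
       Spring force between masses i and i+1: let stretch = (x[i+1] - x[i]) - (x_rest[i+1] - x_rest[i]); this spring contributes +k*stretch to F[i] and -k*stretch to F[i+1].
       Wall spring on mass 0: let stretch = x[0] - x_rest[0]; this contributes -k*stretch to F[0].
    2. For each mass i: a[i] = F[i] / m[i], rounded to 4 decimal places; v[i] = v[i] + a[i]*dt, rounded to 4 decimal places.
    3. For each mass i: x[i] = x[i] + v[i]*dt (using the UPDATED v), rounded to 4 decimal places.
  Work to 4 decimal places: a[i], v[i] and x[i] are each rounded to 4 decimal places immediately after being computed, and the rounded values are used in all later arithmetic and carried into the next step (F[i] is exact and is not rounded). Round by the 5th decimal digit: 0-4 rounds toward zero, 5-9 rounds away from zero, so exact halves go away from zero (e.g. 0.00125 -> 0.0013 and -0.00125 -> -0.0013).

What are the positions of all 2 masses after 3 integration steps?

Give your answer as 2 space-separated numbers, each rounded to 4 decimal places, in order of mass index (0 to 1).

Answer: 2.3599 7.3541

Derivation:
Step 0: x=[2.0000 7.0000] v=[0.0000 2.0000]
Step 1: x=[2.0600 7.1600] v=[0.6000 1.6000]
Step 2: x=[2.1808 7.2780] v=[1.2080 1.1800]
Step 3: x=[2.3599 7.3541] v=[1.7913 0.7606]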